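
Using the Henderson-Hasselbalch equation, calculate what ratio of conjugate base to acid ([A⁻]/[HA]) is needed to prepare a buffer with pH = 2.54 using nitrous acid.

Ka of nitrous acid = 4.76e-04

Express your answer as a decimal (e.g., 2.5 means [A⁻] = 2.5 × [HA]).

pKa = -log(4.76e-04) = 3.3224. pH = pKa + log([A⁻]/[HA]), so log([A⁻]/[HA]) = pH − pKa = 2.54 − 3.3224 = -0.7824. [A⁻]/[HA] = 10^(-0.7824) = 0.165

[A⁻]/[HA] = 0.165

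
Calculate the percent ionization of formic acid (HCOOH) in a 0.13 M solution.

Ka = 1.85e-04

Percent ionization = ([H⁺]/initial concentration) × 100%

Using Ka equilibrium: x² + Ka×x - Ka×C = 0. Solving: [H⁺] = 4.8125e-03. Percent = (4.8125e-03/0.13) × 100

Percent ionization = 3.7%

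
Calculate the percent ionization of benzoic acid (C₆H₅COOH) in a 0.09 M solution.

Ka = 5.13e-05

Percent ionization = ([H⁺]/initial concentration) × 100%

Using Ka equilibrium: x² + Ka×x - Ka×C = 0. Solving: [H⁺] = 2.1232e-03. Percent = (2.1232e-03/0.09) × 100

Percent ionization = 2.36%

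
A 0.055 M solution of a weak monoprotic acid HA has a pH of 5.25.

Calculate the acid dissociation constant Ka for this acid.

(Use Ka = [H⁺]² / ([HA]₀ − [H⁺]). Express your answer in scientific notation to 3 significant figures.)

[H⁺] = 10^(−pH) = 10^(−5.25) = 5.623e-06 M. For HA ⇌ H⁺ + A⁻, Ka = [H⁺][A⁻]/[HA] = [H⁺]² / ([HA]₀ − [H⁺]) = (5.623e-06)² / (0.055 − 5.623e-06) = 5.75e-10.

K_a = 5.75e-10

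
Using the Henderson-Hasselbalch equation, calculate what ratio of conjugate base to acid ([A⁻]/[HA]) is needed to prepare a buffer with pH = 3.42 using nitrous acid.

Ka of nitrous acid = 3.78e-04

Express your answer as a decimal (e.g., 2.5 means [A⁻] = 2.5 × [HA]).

pKa = -log(3.78e-04) = 3.4225. pH = pKa + log([A⁻]/[HA]), so log([A⁻]/[HA]) = pH − pKa = 3.42 − 3.4225 = -0.0025. [A⁻]/[HA] = 10^(-0.0025) = 0.994

[A⁻]/[HA] = 0.994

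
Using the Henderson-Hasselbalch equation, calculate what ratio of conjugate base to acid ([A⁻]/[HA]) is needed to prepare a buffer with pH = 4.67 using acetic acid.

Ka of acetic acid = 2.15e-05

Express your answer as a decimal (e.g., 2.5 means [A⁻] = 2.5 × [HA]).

pKa = -log(2.15e-05) = 4.6676. pH = pKa + log([A⁻]/[HA]), so log([A⁻]/[HA]) = pH − pKa = 4.67 − 4.6676 = 0.0024. [A⁻]/[HA] = 10^(0.0024) = 1.01

[A⁻]/[HA] = 1.01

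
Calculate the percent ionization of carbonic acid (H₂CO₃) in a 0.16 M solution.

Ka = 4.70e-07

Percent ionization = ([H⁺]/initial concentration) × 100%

Using Ka equilibrium: x² + Ka×x - Ka×C = 0. Solving: [H⁺] = 2.7399e-04. Percent = (2.7399e-04/0.16) × 100

Percent ionization = 0.171%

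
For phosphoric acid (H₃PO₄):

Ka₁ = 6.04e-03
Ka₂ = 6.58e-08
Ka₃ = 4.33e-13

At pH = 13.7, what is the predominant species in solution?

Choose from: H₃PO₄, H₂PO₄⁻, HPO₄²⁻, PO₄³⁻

pKa₁ = 2.22, pKa₂ = 7.18, pKa₃ = 12.36. For a polyprotic acid the predominant species crosses at each pKa: below pKa_n the protonated form dominates, above it the deprotonated form does. At pH = 13.7, the predominant species is PO₄³⁻.

PO₄³⁻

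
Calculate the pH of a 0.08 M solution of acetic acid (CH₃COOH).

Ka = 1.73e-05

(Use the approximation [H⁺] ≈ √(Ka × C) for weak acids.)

[H⁺] = √(Ka × C) = √(1.73e-05 × 0.08) = 1.1764e-03. pH = -log(1.1764e-03)

pH = 2.93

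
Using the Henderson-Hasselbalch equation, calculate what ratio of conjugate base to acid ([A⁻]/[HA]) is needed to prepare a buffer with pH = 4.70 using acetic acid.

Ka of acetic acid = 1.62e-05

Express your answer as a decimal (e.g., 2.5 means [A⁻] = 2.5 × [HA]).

pKa = -log(1.62e-05) = 4.7905. pH = pKa + log([A⁻]/[HA]), so log([A⁻]/[HA]) = pH − pKa = 4.70 − 4.7905 = -0.0905. [A⁻]/[HA] = 10^(-0.0905) = 0.812

[A⁻]/[HA] = 0.812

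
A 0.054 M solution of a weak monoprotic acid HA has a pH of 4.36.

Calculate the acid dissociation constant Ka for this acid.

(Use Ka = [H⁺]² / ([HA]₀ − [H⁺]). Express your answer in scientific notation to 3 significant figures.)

[H⁺] = 10^(−pH) = 10^(−4.36) = 4.365e-05 M. For HA ⇌ H⁺ + A⁻, Ka = [H⁺][A⁻]/[HA] = [H⁺]² / ([HA]₀ − [H⁺]) = (4.365e-05)² / (0.054 − 4.365e-05) = 3.53e-08.

K_a = 3.53e-08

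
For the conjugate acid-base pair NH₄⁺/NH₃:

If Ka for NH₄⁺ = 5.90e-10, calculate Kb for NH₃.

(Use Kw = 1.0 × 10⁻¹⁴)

For a conjugate pair Ka × Kb = Kw, so Kb = Kw/Ka = 1.0 × 10⁻¹⁴ / 5.90e-10 = 1.69e-05.

K_b = 1.69e-05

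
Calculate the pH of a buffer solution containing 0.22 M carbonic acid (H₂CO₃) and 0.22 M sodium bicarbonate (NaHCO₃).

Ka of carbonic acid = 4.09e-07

pKa = -log(4.09e-07) = 6.39. pH = pKa + log([A⁻]/[HA]) = 6.39 + log(0.22/0.22)

pH = 6.39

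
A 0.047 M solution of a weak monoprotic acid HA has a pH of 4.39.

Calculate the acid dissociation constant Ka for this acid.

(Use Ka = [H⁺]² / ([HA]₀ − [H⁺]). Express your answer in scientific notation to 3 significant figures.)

[H⁺] = 10^(−pH) = 10^(−4.39) = 4.074e-05 M. For HA ⇌ H⁺ + A⁻, Ka = [H⁺][A⁻]/[HA] = [H⁺]² / ([HA]₀ − [H⁺]) = (4.074e-05)² / (0.047 − 4.074e-05) = 3.53e-08.

K_a = 3.53e-08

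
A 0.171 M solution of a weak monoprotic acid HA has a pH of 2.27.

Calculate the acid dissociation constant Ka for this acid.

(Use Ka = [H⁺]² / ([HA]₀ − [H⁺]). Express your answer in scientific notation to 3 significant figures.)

[H⁺] = 10^(−pH) = 10^(−2.27) = 5.370e-03 M. For HA ⇌ H⁺ + A⁻, Ka = [H⁺][A⁻]/[HA] = [H⁺]² / ([HA]₀ − [H⁺]) = (5.370e-03)² / (0.171 − 5.370e-03) = 1.74e-04.

K_a = 1.74e-04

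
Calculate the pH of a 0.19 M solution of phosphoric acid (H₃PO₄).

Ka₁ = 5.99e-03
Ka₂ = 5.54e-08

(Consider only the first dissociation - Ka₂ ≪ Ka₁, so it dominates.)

First dissociation dominates. From Ka₁ = [H⁺][HA⁻]/[H₂A], x² + Ka₁·x − Ka₁·C = 0 with C = 0.19 M and Ka₁ = 5.99e-03. Solving: [H⁺] = (−Ka₁ + √(Ka₁² + 4·Ka₁·C)) / 2 = 3.0873e-02 M. pH = -log(3.0873e-02) = 1.51.

pH = 1.51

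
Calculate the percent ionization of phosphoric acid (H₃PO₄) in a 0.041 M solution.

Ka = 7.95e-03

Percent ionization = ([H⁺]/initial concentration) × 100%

Using Ka equilibrium: x² + Ka×x - Ka×C = 0. Solving: [H⁺] = 1.4511e-02. Percent = (1.4511e-02/0.041) × 100

Percent ionization = 35.4%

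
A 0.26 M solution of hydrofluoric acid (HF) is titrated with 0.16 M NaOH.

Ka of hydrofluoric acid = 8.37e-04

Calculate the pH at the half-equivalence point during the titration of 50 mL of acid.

At half-equivalence [HA] = [A⁻], so Henderson-Hasselbalch gives pH = pKa = -log(8.37e-04) = 3.08.

pH = pKa = 3.08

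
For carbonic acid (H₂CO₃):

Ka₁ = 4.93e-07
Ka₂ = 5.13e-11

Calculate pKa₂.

pKa₂ = -log(Ka₂) = -log(5.13e-11) = 10.29.

pK_{a2} = 10.29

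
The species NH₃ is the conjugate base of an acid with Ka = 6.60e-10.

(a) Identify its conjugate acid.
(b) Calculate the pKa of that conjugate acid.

(a) The conjugate acid is formed by adding one H⁺ to NH₃, giving NH₄⁺. (b) pKa = -log(Ka) = -log(6.60e-10) = 9.18.

Conjugate acid: NH₄⁺; pK_a = 9.18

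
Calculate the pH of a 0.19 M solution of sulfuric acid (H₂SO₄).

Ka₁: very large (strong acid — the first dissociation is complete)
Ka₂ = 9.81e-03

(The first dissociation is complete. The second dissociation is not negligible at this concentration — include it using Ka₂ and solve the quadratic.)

First dissociation is complete: [H⁺]₀ = [HSO₄⁻]₀ = C = 0.19 M. Second dissociation HSO₄⁻ ⇌ H⁺ + SO₄²⁻: let x = [SO₄²⁻]. Ka₂ = (C + x)·x / (C − x) = 9.81e-03 → x² + (C + Ka₂)·x − Ka₂·C = 0 → x² + 0.19981·x − 1.864e-03 = 0. x = (−0.19981 + √(0.19981² + 4 × 1.864e-03)) / 2 = 8.9293e-03 M. [H⁺] = C + x = 0.19 + 8.9293e-03 = 1.9893e-01 M. pH = -log(1.9893e-01) = 0.70.

pH = 0.70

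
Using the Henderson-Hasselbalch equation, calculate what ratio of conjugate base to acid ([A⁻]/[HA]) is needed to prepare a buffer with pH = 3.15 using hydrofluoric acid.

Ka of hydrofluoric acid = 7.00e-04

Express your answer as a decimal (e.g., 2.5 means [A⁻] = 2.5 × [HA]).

pKa = -log(7.00e-04) = 3.1549. pH = pKa + log([A⁻]/[HA]), so log([A⁻]/[HA]) = pH − pKa = 3.15 − 3.1549 = -0.0049. [A⁻]/[HA] = 10^(-0.0049) = 0.989

[A⁻]/[HA] = 0.989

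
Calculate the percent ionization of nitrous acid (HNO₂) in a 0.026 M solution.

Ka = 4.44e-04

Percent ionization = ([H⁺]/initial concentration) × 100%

Using Ka equilibrium: x² + Ka×x - Ka×C = 0. Solving: [H⁺] = 3.1829e-03. Percent = (3.1829e-03/0.026) × 100

Percent ionization = 12.2%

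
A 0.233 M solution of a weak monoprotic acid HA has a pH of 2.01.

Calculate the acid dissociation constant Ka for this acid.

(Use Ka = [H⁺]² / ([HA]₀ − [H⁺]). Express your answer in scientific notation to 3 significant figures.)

[H⁺] = 10^(−pH) = 10^(−2.01) = 9.772e-03 M. For HA ⇌ H⁺ + A⁻, Ka = [H⁺][A⁻]/[HA] = [H⁺]² / ([HA]₀ − [H⁺]) = (9.772e-03)² / (0.233 − 9.772e-03) = 4.28e-04.

K_a = 4.28e-04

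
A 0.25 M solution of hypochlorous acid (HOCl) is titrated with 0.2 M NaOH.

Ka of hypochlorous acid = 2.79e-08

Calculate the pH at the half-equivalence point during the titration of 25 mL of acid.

At half-equivalence [HA] = [A⁻], so Henderson-Hasselbalch gives pH = pKa = -log(2.79e-08) = 7.55.

pH = pKa = 7.55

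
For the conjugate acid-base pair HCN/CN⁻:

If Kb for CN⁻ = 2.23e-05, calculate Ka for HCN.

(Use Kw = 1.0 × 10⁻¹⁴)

For a conjugate pair Ka × Kb = Kw, so Ka = Kw/Kb = 1.0 × 10⁻¹⁴ / 2.23e-05 = 4.48e-10.

K_a = 4.48e-10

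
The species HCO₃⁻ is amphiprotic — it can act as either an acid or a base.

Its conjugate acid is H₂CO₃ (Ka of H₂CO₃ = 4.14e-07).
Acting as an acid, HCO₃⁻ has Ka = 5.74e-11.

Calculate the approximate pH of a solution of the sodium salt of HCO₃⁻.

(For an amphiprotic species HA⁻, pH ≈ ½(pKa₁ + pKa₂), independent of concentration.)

pKa₁ = -log(4.14e-07) = 6.38; pKa₂ = -log(5.74e-11) = 10.24. For an amphiprotic species, pH ≈ ½(pKa₁ + pKa₂) = ½(6.38 + 10.24) = 8.31.

pH = 8.31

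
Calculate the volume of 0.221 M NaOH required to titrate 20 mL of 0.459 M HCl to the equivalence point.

At equivalence: moles acid = moles base. moles HCl = 0.459 × 20/1000 = 0.00918 mol. V_base = moles / 0.221 × 1000 = 41.5 mL.

V_{base} = 41.5 mL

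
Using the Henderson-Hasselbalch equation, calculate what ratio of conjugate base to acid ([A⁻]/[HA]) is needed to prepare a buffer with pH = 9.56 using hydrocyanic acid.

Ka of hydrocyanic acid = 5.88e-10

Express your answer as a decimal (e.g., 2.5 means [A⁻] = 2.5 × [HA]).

pKa = -log(5.88e-10) = 9.2306. pH = pKa + log([A⁻]/[HA]), so log([A⁻]/[HA]) = pH − pKa = 9.56 − 9.2306 = 0.3294. [A⁻]/[HA] = 10^(0.3294) = 2.13

[A⁻]/[HA] = 2.13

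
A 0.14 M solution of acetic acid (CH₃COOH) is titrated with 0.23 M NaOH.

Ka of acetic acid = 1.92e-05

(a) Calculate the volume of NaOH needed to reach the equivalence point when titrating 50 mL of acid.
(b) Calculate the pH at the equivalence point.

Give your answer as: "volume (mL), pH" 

moles acid = 0.14 × 50/1000 = 0.007 mol; V_base = moles/0.23 × 1000 = 30.4 mL. At equivalence only the conjugate base is present: [A⁻] = 0.007/0.080 = 8.7027e-02 M. Kb = Kw/Ka = 5.21e-10; [OH⁻] = √(Kb × [A⁻]) = 6.7325e-06; pOH = 5.17; pH = 14 - pOH = 8.83.

V = 30.4 mL, pH = 8.83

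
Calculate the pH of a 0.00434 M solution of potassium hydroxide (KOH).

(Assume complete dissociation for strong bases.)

[OH⁻] = 0.00434 M for strong base. pOH = -log[OH⁻] = 2.36, pH = 14 - pOH

pH = 11.64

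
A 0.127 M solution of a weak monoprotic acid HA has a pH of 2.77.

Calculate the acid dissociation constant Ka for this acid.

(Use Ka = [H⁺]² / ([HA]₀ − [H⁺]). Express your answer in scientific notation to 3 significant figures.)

[H⁺] = 10^(−pH) = 10^(−2.77) = 1.698e-03 M. For HA ⇌ H⁺ + A⁻, Ka = [H⁺][A⁻]/[HA] = [H⁺]² / ([HA]₀ − [H⁺]) = (1.698e-03)² / (0.127 − 1.698e-03) = 2.30e-05.

K_a = 2.30e-05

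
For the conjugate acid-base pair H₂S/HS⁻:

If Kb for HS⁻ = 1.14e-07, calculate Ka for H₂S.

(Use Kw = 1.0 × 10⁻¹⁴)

For a conjugate pair Ka × Kb = Kw, so Ka = Kw/Kb = 1.0 × 10⁻¹⁴ / 1.14e-07 = 8.77e-08.

K_a = 8.77e-08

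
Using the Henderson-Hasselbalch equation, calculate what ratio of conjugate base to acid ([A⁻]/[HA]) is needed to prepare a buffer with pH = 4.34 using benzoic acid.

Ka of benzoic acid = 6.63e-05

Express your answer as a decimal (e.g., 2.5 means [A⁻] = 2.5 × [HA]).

pKa = -log(6.63e-05) = 4.1785. pH = pKa + log([A⁻]/[HA]), so log([A⁻]/[HA]) = pH − pKa = 4.34 − 4.1785 = 0.1615. [A⁻]/[HA] = 10^(0.1615) = 1.45

[A⁻]/[HA] = 1.45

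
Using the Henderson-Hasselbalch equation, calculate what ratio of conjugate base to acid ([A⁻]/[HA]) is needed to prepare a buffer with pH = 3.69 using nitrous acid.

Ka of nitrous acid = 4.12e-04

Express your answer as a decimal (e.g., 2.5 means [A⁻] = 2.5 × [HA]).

pKa = -log(4.12e-04) = 3.3851. pH = pKa + log([A⁻]/[HA]), so log([A⁻]/[HA]) = pH − pKa = 3.69 − 3.3851 = 0.3049. [A⁻]/[HA] = 10^(0.3049) = 2.02

[A⁻]/[HA] = 2.02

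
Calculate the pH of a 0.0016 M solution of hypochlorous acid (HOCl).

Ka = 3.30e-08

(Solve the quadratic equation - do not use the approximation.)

x² + Ka×x - Ka×C = 0. Using quadratic formula: [H⁺] = 7.2499e-06

pH = 5.14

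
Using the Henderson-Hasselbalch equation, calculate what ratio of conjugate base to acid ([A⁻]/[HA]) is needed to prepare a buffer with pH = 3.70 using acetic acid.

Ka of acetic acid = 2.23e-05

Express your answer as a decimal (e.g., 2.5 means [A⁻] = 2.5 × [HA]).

pKa = -log(2.23e-05) = 4.6517. pH = pKa + log([A⁻]/[HA]), so log([A⁻]/[HA]) = pH − pKa = 3.70 − 4.6517 = -0.9517. [A⁻]/[HA] = 10^(-0.9517) = 0.112

[A⁻]/[HA] = 0.112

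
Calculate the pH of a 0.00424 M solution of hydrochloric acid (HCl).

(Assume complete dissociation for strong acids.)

[H⁺] = 0.00424 M for strong acid. pH = -log[H⁺] = -log(0.00424)

pH = 2.37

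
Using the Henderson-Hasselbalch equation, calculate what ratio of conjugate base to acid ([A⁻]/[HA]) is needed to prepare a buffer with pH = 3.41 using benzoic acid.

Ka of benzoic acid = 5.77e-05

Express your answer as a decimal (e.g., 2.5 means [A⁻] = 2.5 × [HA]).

pKa = -log(5.77e-05) = 4.2388. pH = pKa + log([A⁻]/[HA]), so log([A⁻]/[HA]) = pH − pKa = 3.41 − 4.2388 = -0.8288. [A⁻]/[HA] = 10^(-0.8288) = 0.148

[A⁻]/[HA] = 0.148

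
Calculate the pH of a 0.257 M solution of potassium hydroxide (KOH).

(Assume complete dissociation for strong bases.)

[OH⁻] = 0.257 M for strong base. pOH = -log[OH⁻] = 0.59, pH = 14 - pOH

pH = 13.41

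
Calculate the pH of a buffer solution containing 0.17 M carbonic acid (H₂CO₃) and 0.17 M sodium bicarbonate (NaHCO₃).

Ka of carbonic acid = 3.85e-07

pKa = -log(3.85e-07) = 6.41. pH = pKa + log([A⁻]/[HA]) = 6.41 + log(0.17/0.17)

pH = 6.41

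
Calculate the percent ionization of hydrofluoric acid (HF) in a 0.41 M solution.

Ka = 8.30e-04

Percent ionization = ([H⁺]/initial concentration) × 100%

Using Ka equilibrium: x² + Ka×x - Ka×C = 0. Solving: [H⁺] = 1.8037e-02. Percent = (1.8037e-02/0.41) × 100

Percent ionization = 4.4%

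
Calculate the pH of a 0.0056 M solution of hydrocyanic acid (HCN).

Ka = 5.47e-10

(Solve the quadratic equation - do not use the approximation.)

x² + Ka×x - Ka×C = 0. Using quadratic formula: [H⁺] = 1.7499e-06

pH = 5.76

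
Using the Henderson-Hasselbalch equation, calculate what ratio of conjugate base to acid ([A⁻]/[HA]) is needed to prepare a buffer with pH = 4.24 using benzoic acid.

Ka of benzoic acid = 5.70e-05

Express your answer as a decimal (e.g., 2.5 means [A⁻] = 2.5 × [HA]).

pKa = -log(5.70e-05) = 4.2441. pH = pKa + log([A⁻]/[HA]), so log([A⁻]/[HA]) = pH − pKa = 4.24 − 4.2441 = -0.0041. [A⁻]/[HA] = 10^(-0.0041) = 0.991

[A⁻]/[HA] = 0.991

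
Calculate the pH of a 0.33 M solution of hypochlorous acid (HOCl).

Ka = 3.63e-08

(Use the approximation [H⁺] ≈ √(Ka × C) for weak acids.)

[H⁺] = √(Ka × C) = √(3.63e-08 × 0.33) = 1.0945e-04. pH = -log(1.0945e-04)

pH = 3.96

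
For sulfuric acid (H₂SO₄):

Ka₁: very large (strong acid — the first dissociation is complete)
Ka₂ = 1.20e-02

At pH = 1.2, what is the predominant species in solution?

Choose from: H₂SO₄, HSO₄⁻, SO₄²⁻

The first dissociation is complete, so H₂SO₄ itself is never the predominant species in water; pKa₂ = -log(1.20e-02) = 1.92. For a polyprotic acid the predominant species crosses at each pKa: below pKa_n the protonated form dominates, above it the deprotonated form does. At pH = 1.2, the predominant species is HSO₄⁻.

HSO₄⁻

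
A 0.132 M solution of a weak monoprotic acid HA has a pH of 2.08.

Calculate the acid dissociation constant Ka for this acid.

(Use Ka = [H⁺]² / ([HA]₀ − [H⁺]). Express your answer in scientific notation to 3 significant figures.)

[H⁺] = 10^(−pH) = 10^(−2.08) = 8.318e-03 M. For HA ⇌ H⁺ + A⁻, Ka = [H⁺][A⁻]/[HA] = [H⁺]² / ([HA]₀ − [H⁺]) = (8.318e-03)² / (0.132 − 8.318e-03) = 5.59e-04.

K_a = 5.59e-04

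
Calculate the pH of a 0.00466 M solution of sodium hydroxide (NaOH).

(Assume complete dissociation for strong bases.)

[OH⁻] = 0.00466 M for strong base. pOH = -log[OH⁻] = 2.33, pH = 14 - pOH

pH = 11.67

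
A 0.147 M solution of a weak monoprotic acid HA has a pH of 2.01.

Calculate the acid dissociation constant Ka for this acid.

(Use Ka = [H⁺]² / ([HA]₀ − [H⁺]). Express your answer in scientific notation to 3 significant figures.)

[H⁺] = 10^(−pH) = 10^(−2.01) = 9.772e-03 M. For HA ⇌ H⁺ + A⁻, Ka = [H⁺][A⁻]/[HA] = [H⁺]² / ([HA]₀ − [H⁺]) = (9.772e-03)² / (0.147 − 9.772e-03) = 6.96e-04.

K_a = 6.96e-04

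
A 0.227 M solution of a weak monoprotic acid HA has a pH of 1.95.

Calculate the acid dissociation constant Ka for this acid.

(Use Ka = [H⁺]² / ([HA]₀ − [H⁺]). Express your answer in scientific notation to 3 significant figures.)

[H⁺] = 10^(−pH) = 10^(−1.95) = 1.122e-02 M. For HA ⇌ H⁺ + A⁻, Ka = [H⁺][A⁻]/[HA] = [H⁺]² / ([HA]₀ − [H⁺]) = (1.122e-02)² / (0.227 − 1.122e-02) = 5.83e-04.

K_a = 5.83e-04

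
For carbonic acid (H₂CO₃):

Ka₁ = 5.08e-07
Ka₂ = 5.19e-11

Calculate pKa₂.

pKa₂ = -log(Ka₂) = -log(5.19e-11) = 10.28.

pK_{a2} = 10.28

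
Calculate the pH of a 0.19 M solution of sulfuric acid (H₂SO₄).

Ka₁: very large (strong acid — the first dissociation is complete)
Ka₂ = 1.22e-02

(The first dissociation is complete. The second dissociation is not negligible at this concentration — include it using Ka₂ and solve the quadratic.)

First dissociation is complete: [H⁺]₀ = [HSO₄⁻]₀ = C = 0.19 M. Second dissociation HSO₄⁻ ⇌ H⁺ + SO₄²⁻: let x = [SO₄²⁻]. Ka₂ = (C + x)·x / (C − x) = 1.22e-02 → x² + (C + Ka₂)·x − Ka₂·C = 0 → x² + 0.20220·x − 2.318e-03 = 0. x = (−0.20220 + √(0.20220² + 4 × 2.318e-03)) / 2 = 1.0879e-02 M. [H⁺] = C + x = 0.19 + 1.0879e-02 = 2.0088e-01 M. pH = -log(2.0088e-01) = 0.70.

pH = 0.70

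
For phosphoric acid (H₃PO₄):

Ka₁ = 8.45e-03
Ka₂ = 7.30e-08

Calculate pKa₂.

pKa₂ = -log(Ka₂) = -log(7.30e-08) = 7.14.

pK_{a2} = 7.14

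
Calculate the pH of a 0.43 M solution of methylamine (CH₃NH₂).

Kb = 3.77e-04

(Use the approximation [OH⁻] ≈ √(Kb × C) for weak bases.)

[OH⁻] = √(Kb × C) = √(3.77e-04 × 0.43) = 1.2732e-02. pOH = 1.90, pH = 14 - pOH

pH = 12.10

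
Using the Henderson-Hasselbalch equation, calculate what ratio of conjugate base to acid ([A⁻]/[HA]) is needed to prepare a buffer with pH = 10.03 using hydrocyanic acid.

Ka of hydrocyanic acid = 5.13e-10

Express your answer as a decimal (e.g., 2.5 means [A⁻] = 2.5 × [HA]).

pKa = -log(5.13e-10) = 9.2899. pH = pKa + log([A⁻]/[HA]), so log([A⁻]/[HA]) = pH − pKa = 10.03 − 9.2899 = 0.7401. [A⁻]/[HA] = 10^(0.7401) = 5.50

[A⁻]/[HA] = 5.50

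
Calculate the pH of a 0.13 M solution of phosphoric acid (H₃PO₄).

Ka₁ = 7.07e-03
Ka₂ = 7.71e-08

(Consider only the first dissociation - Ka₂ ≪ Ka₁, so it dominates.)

First dissociation dominates. From Ka₁ = [H⁺][HA⁻]/[H₂A], x² + Ka₁·x − Ka₁·C = 0 with C = 0.13 M and Ka₁ = 7.07e-03. Solving: [H⁺] = (−Ka₁ + √(Ka₁² + 4·Ka₁·C)) / 2 = 2.6987e-02 M. pH = -log(2.6987e-02) = 1.57.

pH = 1.57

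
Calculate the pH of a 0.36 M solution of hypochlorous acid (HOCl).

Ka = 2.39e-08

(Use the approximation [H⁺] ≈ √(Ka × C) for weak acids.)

[H⁺] = √(Ka × C) = √(2.39e-08 × 0.36) = 9.2758e-05. pH = -log(9.2758e-05)

pH = 4.03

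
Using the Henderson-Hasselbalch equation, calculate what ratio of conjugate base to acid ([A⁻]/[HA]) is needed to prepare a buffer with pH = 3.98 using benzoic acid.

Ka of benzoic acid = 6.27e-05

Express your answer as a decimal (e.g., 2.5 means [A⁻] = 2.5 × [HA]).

pKa = -log(6.27e-05) = 4.2027. pH = pKa + log([A⁻]/[HA]), so log([A⁻]/[HA]) = pH − pKa = 3.98 − 4.2027 = -0.2227. [A⁻]/[HA] = 10^(-0.2227) = 0.599

[A⁻]/[HA] = 0.599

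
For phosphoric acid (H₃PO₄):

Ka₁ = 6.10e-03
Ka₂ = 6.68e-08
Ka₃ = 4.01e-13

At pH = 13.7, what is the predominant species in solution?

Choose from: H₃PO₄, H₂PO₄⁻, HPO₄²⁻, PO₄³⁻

pKa₁ = 2.21, pKa₂ = 7.18, pKa₃ = 12.40. For a polyprotic acid the predominant species crosses at each pKa: below pKa_n the protonated form dominates, above it the deprotonated form does. At pH = 13.7, the predominant species is PO₄³⁻.

PO₄³⁻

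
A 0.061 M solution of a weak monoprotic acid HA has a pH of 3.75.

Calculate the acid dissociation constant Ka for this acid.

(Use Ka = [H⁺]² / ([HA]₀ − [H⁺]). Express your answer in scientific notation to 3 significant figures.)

[H⁺] = 10^(−pH) = 10^(−3.75) = 1.778e-04 M. For HA ⇌ H⁺ + A⁻, Ka = [H⁺][A⁻]/[HA] = [H⁺]² / ([HA]₀ − [H⁺]) = (1.778e-04)² / (0.061 − 1.778e-04) = 5.20e-07.

K_a = 5.20e-07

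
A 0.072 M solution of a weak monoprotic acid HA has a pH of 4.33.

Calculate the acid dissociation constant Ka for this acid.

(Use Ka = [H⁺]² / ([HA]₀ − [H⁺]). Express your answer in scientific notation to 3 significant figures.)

[H⁺] = 10^(−pH) = 10^(−4.33) = 4.677e-05 M. For HA ⇌ H⁺ + A⁻, Ka = [H⁺][A⁻]/[HA] = [H⁺]² / ([HA]₀ − [H⁺]) = (4.677e-05)² / (0.072 − 4.677e-05) = 3.04e-08.

K_a = 3.04e-08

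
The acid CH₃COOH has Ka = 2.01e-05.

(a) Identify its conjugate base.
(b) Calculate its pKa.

(a) The conjugate base is formed by removing one H⁺ from CH₃COOH, giving CH₃COO⁻. (b) pKa = -log(Ka) = -log(2.01e-05) = 4.70.

Conjugate base: CH₃COO⁻; pK_a = 4.70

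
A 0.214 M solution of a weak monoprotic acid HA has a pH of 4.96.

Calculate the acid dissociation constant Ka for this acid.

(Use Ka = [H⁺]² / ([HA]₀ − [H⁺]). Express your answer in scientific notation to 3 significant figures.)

[H⁺] = 10^(−pH) = 10^(−4.96) = 1.096e-05 M. For HA ⇌ H⁺ + A⁻, Ka = [H⁺][A⁻]/[HA] = [H⁺]² / ([HA]₀ − [H⁺]) = (1.096e-05)² / (0.214 − 1.096e-05) = 5.62e-10.

K_a = 5.62e-10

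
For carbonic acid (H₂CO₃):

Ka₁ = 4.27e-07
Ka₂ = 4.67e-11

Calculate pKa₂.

pKa₂ = -log(Ka₂) = -log(4.67e-11) = 10.33.

pK_{a2} = 10.33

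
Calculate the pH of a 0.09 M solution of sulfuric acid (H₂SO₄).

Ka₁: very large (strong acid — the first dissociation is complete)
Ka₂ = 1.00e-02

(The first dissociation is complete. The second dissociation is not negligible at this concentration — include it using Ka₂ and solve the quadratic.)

First dissociation is complete: [H⁺]₀ = [HSO₄⁻]₀ = C = 0.09 M. Second dissociation HSO₄⁻ ⇌ H⁺ + SO₄²⁻: let x = [SO₄²⁻]. Ka₂ = (C + x)·x / (C − x) = 1.00e-02 → x² + (C + Ka₂)·x − Ka₂·C = 0 → x² + 0.10000·x − 9.000e-04 = 0. x = (−0.10000 + √(0.10000² + 4 × 9.000e-04)) / 2 = 8.3095e-03 M. [H⁺] = C + x = 0.09 + 8.3095e-03 = 9.8310e-02 M. pH = -log(9.8310e-02) = 1.01.

pH = 1.01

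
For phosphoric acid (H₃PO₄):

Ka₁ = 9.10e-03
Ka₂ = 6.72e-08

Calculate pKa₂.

pKa₂ = -log(Ka₂) = -log(6.72e-08) = 7.17.

pK_{a2} = 7.17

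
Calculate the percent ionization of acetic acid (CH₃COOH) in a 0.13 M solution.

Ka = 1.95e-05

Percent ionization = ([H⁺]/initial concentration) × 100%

Using Ka equilibrium: x² + Ka×x - Ka×C = 0. Solving: [H⁺] = 1.5824e-03. Percent = (1.5824e-03/0.13) × 100

Percent ionization = 1.22%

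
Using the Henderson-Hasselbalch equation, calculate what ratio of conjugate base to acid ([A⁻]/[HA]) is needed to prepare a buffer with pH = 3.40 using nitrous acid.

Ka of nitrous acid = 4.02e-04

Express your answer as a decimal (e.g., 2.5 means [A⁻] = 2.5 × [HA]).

pKa = -log(4.02e-04) = 3.3958. pH = pKa + log([A⁻]/[HA]), so log([A⁻]/[HA]) = pH − pKa = 3.40 − 3.3958 = 0.0042. [A⁻]/[HA] = 10^(0.0042) = 1.01

[A⁻]/[HA] = 1.01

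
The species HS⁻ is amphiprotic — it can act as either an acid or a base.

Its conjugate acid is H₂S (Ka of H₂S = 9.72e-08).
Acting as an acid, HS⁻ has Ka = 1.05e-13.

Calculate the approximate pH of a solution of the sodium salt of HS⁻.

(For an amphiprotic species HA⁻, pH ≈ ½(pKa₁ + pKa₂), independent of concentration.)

pKa₁ = -log(9.72e-08) = 7.01; pKa₂ = -log(1.05e-13) = 12.98. For an amphiprotic species, pH ≈ ½(pKa₁ + pKa₂) = ½(7.01 + 12.98) = 10.00.

pH = 10.00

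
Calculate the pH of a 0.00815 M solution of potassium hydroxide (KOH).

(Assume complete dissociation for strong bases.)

[OH⁻] = 0.00815 M for strong base. pOH = -log[OH⁻] = 2.09, pH = 14 - pOH

pH = 11.91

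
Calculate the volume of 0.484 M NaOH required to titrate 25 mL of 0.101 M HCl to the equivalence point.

At equivalence: moles acid = moles base. moles HCl = 0.101 × 25/1000 = 0.002525 mol. V_base = moles / 0.484 × 1000 = 5.2 mL.

V_{base} = 5.2 mL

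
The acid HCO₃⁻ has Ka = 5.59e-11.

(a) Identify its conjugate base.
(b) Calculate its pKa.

(a) The conjugate base is formed by removing one H⁺ from HCO₃⁻, giving CO₃²⁻. (b) pKa = -log(Ka) = -log(5.59e-11) = 10.25.

Conjugate base: CO₃²⁻; pK_a = 10.25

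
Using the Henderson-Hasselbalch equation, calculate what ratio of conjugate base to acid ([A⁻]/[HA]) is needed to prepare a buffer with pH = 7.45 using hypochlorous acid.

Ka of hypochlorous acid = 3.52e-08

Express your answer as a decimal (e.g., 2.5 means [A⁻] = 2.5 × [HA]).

pKa = -log(3.52e-08) = 7.4535. pH = pKa + log([A⁻]/[HA]), so log([A⁻]/[HA]) = pH − pKa = 7.45 − 7.4535 = -0.0035. [A⁻]/[HA] = 10^(-0.0035) = 0.992

[A⁻]/[HA] = 0.992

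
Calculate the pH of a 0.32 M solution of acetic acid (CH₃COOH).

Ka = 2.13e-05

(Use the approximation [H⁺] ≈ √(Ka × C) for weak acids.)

[H⁺] = √(Ka × C) = √(2.13e-05 × 0.32) = 2.6107e-03. pH = -log(2.6107e-03)

pH = 2.58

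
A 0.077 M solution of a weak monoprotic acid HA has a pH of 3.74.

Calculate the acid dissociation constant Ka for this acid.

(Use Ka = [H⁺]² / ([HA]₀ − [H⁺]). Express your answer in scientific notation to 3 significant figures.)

[H⁺] = 10^(−pH) = 10^(−3.74) = 1.820e-04 M. For HA ⇌ H⁺ + A⁻, Ka = [H⁺][A⁻]/[HA] = [H⁺]² / ([HA]₀ − [H⁺]) = (1.820e-04)² / (0.077 − 1.820e-04) = 4.31e-07.

K_a = 4.31e-07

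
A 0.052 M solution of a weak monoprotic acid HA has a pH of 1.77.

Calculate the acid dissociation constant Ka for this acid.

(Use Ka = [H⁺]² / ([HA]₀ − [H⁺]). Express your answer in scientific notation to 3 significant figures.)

[H⁺] = 10^(−pH) = 10^(−1.77) = 1.698e-02 M. For HA ⇌ H⁺ + A⁻, Ka = [H⁺][A⁻]/[HA] = [H⁺]² / ([HA]₀ − [H⁺]) = (1.698e-02)² / (0.052 − 1.698e-02) = 8.24e-03.

K_a = 8.24e-03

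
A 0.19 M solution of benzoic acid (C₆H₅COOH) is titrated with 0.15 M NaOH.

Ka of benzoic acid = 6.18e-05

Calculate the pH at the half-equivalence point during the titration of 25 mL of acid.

At half-equivalence [HA] = [A⁻], so Henderson-Hasselbalch gives pH = pKa = -log(6.18e-05) = 4.21.

pH = pKa = 4.21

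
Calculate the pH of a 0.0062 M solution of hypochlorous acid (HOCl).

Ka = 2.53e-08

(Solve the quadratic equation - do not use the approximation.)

x² + Ka×x - Ka×C = 0. Using quadratic formula: [H⁺] = 1.2512e-05

pH = 4.90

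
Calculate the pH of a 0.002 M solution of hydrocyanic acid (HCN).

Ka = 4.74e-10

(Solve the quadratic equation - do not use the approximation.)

x² + Ka×x - Ka×C = 0. Using quadratic formula: [H⁺] = 9.7342e-07

pH = 6.01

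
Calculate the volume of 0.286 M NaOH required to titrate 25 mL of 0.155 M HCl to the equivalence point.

At equivalence: moles acid = moles base. moles HCl = 0.155 × 25/1000 = 0.003875 mol. V_base = moles / 0.286 × 1000 = 13.5 mL.

V_{base} = 13.5 mL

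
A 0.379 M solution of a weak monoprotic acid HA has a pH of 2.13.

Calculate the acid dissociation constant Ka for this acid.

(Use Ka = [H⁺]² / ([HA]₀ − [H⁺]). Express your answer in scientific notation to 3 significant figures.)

[H⁺] = 10^(−pH) = 10^(−2.13) = 7.413e-03 M. For HA ⇌ H⁺ + A⁻, Ka = [H⁺][A⁻]/[HA] = [H⁺]² / ([HA]₀ − [H⁺]) = (7.413e-03)² / (0.379 − 7.413e-03) = 1.48e-04.

K_a = 1.48e-04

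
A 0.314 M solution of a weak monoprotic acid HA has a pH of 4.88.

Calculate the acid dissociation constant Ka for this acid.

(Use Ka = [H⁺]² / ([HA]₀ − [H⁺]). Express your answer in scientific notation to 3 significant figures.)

[H⁺] = 10^(−pH) = 10^(−4.88) = 1.318e-05 M. For HA ⇌ H⁺ + A⁻, Ka = [H⁺][A⁻]/[HA] = [H⁺]² / ([HA]₀ − [H⁺]) = (1.318e-05)² / (0.314 − 1.318e-05) = 5.53e-10.

K_a = 5.53e-10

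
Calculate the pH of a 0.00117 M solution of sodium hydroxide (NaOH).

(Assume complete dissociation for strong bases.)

[OH⁻] = 0.00117 M for strong base. pOH = -log[OH⁻] = 2.93, pH = 14 - pOH

pH = 11.07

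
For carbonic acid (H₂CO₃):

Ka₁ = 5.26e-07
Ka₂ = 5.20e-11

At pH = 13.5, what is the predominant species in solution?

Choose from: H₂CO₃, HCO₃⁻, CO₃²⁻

pKa₁ = 6.28, pKa₂ = 10.28. For a polyprotic acid the predominant species crosses at each pKa: below pKa_n the protonated form dominates, above it the deprotonated form does. At pH = 13.5, the predominant species is CO₃²⁻.

CO₃²⁻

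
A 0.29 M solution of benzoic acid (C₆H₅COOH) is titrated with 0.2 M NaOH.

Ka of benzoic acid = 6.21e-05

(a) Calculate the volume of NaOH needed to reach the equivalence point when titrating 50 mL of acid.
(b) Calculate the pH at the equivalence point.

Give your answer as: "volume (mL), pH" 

moles acid = 0.29 × 50/1000 = 0.0145 mol; V_base = moles/0.2 × 1000 = 72.5 mL. At equivalence only the conjugate base is present: [A⁻] = 0.0145/0.122 = 1.1837e-01 M. Kb = Kw/Ka = 1.61e-10; [OH⁻] = √(Kb × [A⁻]) = 4.3659e-06; pOH = 5.36; pH = 14 - pOH = 8.64.

V = 72.5 mL, pH = 8.64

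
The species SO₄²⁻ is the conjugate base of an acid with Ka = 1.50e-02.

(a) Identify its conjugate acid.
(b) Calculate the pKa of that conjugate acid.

(a) The conjugate acid is formed by adding one H⁺ to SO₄²⁻, giving HSO₄⁻. (b) pKa = -log(Ka) = -log(1.50e-02) = 1.82.

Conjugate acid: HSO₄⁻; pK_a = 1.82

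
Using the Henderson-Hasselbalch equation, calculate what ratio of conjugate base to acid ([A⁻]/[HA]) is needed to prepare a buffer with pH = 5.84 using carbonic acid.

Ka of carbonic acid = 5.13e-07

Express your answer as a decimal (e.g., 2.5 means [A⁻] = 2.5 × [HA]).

pKa = -log(5.13e-07) = 6.2899. pH = pKa + log([A⁻]/[HA]), so log([A⁻]/[HA]) = pH − pKa = 5.84 − 6.2899 = -0.4499. [A⁻]/[HA] = 10^(-0.4499) = 0.355

[A⁻]/[HA] = 0.355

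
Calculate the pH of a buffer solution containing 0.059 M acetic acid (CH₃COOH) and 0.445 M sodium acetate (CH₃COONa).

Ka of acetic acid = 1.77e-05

pKa = -log(1.77e-05) = 4.75. pH = pKa + log([A⁻]/[HA]) = 4.75 + log(0.445/0.059)

pH = 5.63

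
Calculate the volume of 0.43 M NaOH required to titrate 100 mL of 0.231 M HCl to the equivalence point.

At equivalence: moles acid = moles base. moles HCl = 0.231 × 100/1000 = 0.0231 mol. V_base = moles / 0.43 × 1000 = 53.7 mL.

V_{base} = 53.7 mL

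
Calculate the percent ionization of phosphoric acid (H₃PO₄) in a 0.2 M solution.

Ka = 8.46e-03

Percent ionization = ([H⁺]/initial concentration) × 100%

Using Ka equilibrium: x² + Ka×x - Ka×C = 0. Solving: [H⁺] = 3.7121e-02. Percent = (3.7121e-02/0.2) × 100

Percent ionization = 18.6%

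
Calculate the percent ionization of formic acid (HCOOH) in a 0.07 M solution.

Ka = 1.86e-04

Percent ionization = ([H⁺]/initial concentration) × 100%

Using Ka equilibrium: x² + Ka×x - Ka×C = 0. Solving: [H⁺] = 3.5165e-03. Percent = (3.5165e-03/0.07) × 100

Percent ionization = 5.02%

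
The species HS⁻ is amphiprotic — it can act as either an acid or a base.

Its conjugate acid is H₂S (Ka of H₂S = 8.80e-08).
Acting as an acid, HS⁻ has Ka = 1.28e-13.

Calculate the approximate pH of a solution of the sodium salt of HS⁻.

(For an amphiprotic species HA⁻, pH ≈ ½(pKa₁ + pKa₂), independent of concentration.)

pKa₁ = -log(8.80e-08) = 7.06; pKa₂ = -log(1.28e-13) = 12.89. For an amphiprotic species, pH ≈ ½(pKa₁ + pKa₂) = ½(7.06 + 12.89) = 9.97.

pH = 9.97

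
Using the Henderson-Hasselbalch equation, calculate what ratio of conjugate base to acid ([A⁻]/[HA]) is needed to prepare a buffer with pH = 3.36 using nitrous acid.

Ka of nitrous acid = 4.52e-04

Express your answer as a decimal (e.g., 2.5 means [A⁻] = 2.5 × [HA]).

pKa = -log(4.52e-04) = 3.3449. pH = pKa + log([A⁻]/[HA]), so log([A⁻]/[HA]) = pH − pKa = 3.36 − 3.3449 = 0.0151. [A⁻]/[HA] = 10^(0.0151) = 1.04

[A⁻]/[HA] = 1.04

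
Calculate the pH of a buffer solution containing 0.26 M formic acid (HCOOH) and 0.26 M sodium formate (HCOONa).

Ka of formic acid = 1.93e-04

pKa = -log(1.93e-04) = 3.71. pH = pKa + log([A⁻]/[HA]) = 3.71 + log(0.26/0.26)

pH = 3.71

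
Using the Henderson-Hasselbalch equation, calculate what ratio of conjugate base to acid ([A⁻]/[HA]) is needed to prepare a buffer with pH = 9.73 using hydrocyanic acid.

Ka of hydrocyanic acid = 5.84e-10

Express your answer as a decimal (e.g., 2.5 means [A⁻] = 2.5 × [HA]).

pKa = -log(5.84e-10) = 9.2336. pH = pKa + log([A⁻]/[HA]), so log([A⁻]/[HA]) = pH − pKa = 9.73 − 9.2336 = 0.4964. [A⁻]/[HA] = 10^(0.4964) = 3.14

[A⁻]/[HA] = 3.14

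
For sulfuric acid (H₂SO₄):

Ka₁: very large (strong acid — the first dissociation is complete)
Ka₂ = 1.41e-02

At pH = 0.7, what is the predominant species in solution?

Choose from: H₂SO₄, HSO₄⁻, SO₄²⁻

The first dissociation is complete, so H₂SO₄ itself is never the predominant species in water; pKa₂ = -log(1.41e-02) = 1.85. For a polyprotic acid the predominant species crosses at each pKa: below pKa_n the protonated form dominates, above it the deprotonated form does. At pH = 0.7, the predominant species is HSO₄⁻.

HSO₄⁻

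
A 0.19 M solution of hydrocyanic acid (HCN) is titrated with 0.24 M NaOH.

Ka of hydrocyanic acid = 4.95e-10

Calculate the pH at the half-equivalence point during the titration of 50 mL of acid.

At half-equivalence [HA] = [A⁻], so Henderson-Hasselbalch gives pH = pKa = -log(4.95e-10) = 9.31.

pH = pKa = 9.31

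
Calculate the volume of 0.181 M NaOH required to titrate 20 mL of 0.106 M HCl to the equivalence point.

At equivalence: moles acid = moles base. moles HCl = 0.106 × 20/1000 = 0.00212 mol. V_base = moles / 0.181 × 1000 = 11.7 mL.

V_{base} = 11.7 mL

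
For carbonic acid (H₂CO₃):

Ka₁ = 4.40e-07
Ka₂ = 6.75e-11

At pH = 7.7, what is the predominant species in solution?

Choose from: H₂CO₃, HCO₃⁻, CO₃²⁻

pKa₁ = 6.36, pKa₂ = 10.17. For a polyprotic acid the predominant species crosses at each pKa: below pKa_n the protonated form dominates, above it the deprotonated form does. At pH = 7.7, the predominant species is HCO₃⁻.

HCO₃⁻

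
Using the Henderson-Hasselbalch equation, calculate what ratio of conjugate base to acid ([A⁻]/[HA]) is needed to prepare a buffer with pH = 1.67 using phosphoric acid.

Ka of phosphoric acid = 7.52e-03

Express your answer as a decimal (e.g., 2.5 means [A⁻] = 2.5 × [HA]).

pKa = -log(7.52e-03) = 2.1238. pH = pKa + log([A⁻]/[HA]), so log([A⁻]/[HA]) = pH − pKa = 1.67 − 2.1238 = -0.4538. [A⁻]/[HA] = 10^(-0.4538) = 0.352

[A⁻]/[HA] = 0.352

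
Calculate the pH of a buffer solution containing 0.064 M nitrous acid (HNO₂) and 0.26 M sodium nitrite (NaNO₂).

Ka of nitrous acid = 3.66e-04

pKa = -log(3.66e-04) = 3.44. pH = pKa + log([A⁻]/[HA]) = 3.44 + log(0.26/0.064)

pH = 4.05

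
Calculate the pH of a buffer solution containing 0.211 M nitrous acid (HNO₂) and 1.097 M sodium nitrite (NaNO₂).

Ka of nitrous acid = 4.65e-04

pKa = -log(4.65e-04) = 3.33. pH = pKa + log([A⁻]/[HA]) = 3.33 + log(1.097/0.211)

pH = 4.05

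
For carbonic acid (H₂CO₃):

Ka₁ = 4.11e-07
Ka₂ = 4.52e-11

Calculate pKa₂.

pKa₂ = -log(Ka₂) = -log(4.52e-11) = 10.34.

pK_{a2} = 10.34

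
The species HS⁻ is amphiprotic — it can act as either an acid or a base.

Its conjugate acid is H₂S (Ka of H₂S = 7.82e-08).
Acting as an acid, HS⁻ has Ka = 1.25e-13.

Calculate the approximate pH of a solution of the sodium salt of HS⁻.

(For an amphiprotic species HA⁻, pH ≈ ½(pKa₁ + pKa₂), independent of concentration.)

pKa₁ = -log(7.82e-08) = 7.11; pKa₂ = -log(1.25e-13) = 12.90. For an amphiprotic species, pH ≈ ½(pKa₁ + pKa₂) = ½(7.11 + 12.90) = 10.00.

pH = 10.00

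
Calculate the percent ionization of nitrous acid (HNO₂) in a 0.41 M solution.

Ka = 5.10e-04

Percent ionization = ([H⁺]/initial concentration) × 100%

Using Ka equilibrium: x² + Ka×x - Ka×C = 0. Solving: [H⁺] = 1.4208e-02. Percent = (1.4208e-02/0.41) × 100

Percent ionization = 3.47%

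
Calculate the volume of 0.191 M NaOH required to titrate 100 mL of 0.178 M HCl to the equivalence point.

At equivalence: moles acid = moles base. moles HCl = 0.178 × 100/1000 = 0.0178 mol. V_base = moles / 0.191 × 1000 = 93.2 mL.

V_{base} = 93.2 mL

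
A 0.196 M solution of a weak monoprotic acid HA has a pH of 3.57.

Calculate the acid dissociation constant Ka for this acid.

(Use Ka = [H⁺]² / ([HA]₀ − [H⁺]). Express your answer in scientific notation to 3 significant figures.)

[H⁺] = 10^(−pH) = 10^(−3.57) = 2.692e-04 M. For HA ⇌ H⁺ + A⁻, Ka = [H⁺][A⁻]/[HA] = [H⁺]² / ([HA]₀ − [H⁺]) = (2.692e-04)² / (0.196 − 2.692e-04) = 3.70e-07.

K_a = 3.70e-07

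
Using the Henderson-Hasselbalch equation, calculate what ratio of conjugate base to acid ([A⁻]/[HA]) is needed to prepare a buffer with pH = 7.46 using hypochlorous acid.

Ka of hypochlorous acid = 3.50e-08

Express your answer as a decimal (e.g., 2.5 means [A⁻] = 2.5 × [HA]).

pKa = -log(3.50e-08) = 7.4559. pH = pKa + log([A⁻]/[HA]), so log([A⁻]/[HA]) = pH − pKa = 7.46 − 7.4559 = 0.0041. [A⁻]/[HA] = 10^(0.0041) = 1.01

[A⁻]/[HA] = 1.01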